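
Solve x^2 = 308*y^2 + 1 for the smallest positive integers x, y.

First expand sqrt(308) as a continued fraction. With x_i = (sqrt(308) + m_i)/d_i and (m_0, d_0) = (0, 1): a_0 = floor(sqrt(308)) = 17, since 17^2 = 289 <= 308 < 324 = 18^2.
Iterate m_{i+1} = d_i*a_i - m_i, d_{i+1} = (308 - m_{i+1}^2)/d_i, a_{i+1} = floor((a_0 + m_{i+1})/d_{i+1}):
  m_1 = 1*17 - 0 = 17, d_1 = (308 - 17^2)/1 = 19/1 = 19, a_1 = floor((17 + 17)/19) = 1.
  m_2 = 19*1 - 17 = 2, d_2 = (308 - 2^2)/19 = 304/19 = 16, a_2 = floor((17 + 2)/16) = 1.
  m_3 = 16*1 - 2 = 14, d_3 = (308 - 14^2)/16 = 112/16 = 7, a_3 = floor((17 + 14)/7) = 4.
  m_4 = 7*4 - 14 = 14, d_4 = (308 - 14^2)/7 = 112/7 = 16, a_4 = floor((17 + 14)/16) = 1.
  m_5 = 16*1 - 14 = 2, d_5 = (308 - 2^2)/16 = 304/16 = 19, a_5 = floor((17 + 2)/19) = 1.
  m_6 = 19*1 - 2 = 17, d_6 = (308 - 17^2)/19 = 19/19 = 1, a_6 = floor((17 + 17)/1) = 34.
  m_7 = 1*34 - 17 = 17, d_7 = (308 - 17^2)/1 = 19/1 = 19: (m_7, d_7) = (m_1, d_1) = (17, 19), so from here the quotients repeat a_1, ..., a_6; the period length is 6.
So sqrt(308) = [17; (1, 1, 4, 1, 1, 34)] with period length k = 6.
k is even, so the fundamental solution of x^2 - 308y^2 = 1 is (p_{k-1}, q_{k-1}) = (p_5, q_5); compute convergents through index 5.
Convergents (p_i = a_i*p_{i-1} + p_{i-2}, q_i = a_i*q_{i-1} + q_{i-2} with p_{-2}=0, p_{-1}=1, q_{-2}=1, q_{-1}=0):
  i=0: a_0=17, p_0 = 17*1 + 0 = 17, q_0 = 17*0 + 1 = 1.
  i=1: a_1=1, p_1 = 1*17 + 1 = 18, q_1 = 1*1 + 0 = 1.
  i=2: a_2=1, p_2 = 1*18 + 17 = 35, q_2 = 1*1 + 1 = 2.
  i=3: a_3=4, p_3 = 4*35 + 18 = 158, q_3 = 4*2 + 1 = 9.
  i=4: a_4=1, p_4 = 1*158 + 35 = 193, q_4 = 1*9 + 2 = 11.
  i=5: a_5=1, p_5 = 1*193 + 158 = 351, q_5 = 1*11 + 9 = 20.
Check: 351^2 - 308*20^2 = 123201 - 123200 = 1, so (x, y) = (351, 20) solves the equation, and by the theorem it is the least positive solution.

(x, y) = (351, 20)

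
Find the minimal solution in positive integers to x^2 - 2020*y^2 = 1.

First expand sqrt(2020) as a continued fraction. With x_i = (sqrt(2020) + m_i)/d_i and (m_0, d_0) = (0, 1): a_0 = floor(sqrt(2020)) = 44, since 44^2 = 1936 <= 2020 < 2025 = 45^2.
Iterate m_{i+1} = d_i*a_i - m_i, d_{i+1} = (2020 - m_{i+1}^2)/d_i, a_{i+1} = floor((a_0 + m_{i+1})/d_{i+1}):
  m_1 = 1*44 - 0 = 44, d_1 = (2020 - 44^2)/1 = 84/1 = 84, a_1 = floor((44 + 44)/84) = 1.
  m_2 = 84*1 - 44 = 40, d_2 = (2020 - 40^2)/84 = 420/84 = 5, a_2 = floor((44 + 40)/5) = 16.
  m_3 = 5*16 - 40 = 40, d_3 = (2020 - 40^2)/5 = 420/5 = 84, a_3 = floor((44 + 40)/84) = 1.
  m_4 = 84*1 - 40 = 44, d_4 = (2020 - 44^2)/84 = 84/84 = 1, a_4 = floor((44 + 44)/1) = 88.
  m_5 = 1*88 - 44 = 44, d_5 = (2020 - 44^2)/1 = 84/1 = 84: (m_5, d_5) = (m_1, d_1) = (44, 84), so from here the quotients repeat a_1, ..., a_4; the period length is 4.
So sqrt(2020) = [44; (1, 16, 1, 88)] with period length k = 4.
k is even, so the fundamental solution of x^2 - 2020y^2 = 1 is (p_{k-1}, q_{k-1}) = (p_3, q_3); compute convergents through index 3.
Convergents (p_i = a_i*p_{i-1} + p_{i-2}, q_i = a_i*q_{i-1} + q_{i-2} with p_{-2}=0, p_{-1}=1, q_{-2}=1, q_{-1}=0):
  i=0: a_0=44, p_0 = 44*1 + 0 = 44, q_0 = 44*0 + 1 = 1.
  i=1: a_1=1, p_1 = 1*44 + 1 = 45, q_1 = 1*1 + 0 = 1.
  i=2: a_2=16, p_2 = 16*45 + 44 = 764, q_2 = 16*1 + 1 = 17.
  i=3: a_3=1, p_3 = 1*764 + 45 = 809, q_3 = 1*17 + 1 = 18.
Check: 809^2 - 2020*18^2 = 654481 - 654480 = 1, so (x, y) = (809, 18) solves the equation, and by the theorem it is the least positive solution.

(x, y) = (809, 18)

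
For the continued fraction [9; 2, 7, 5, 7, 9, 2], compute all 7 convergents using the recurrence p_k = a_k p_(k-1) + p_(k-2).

9/1, 19/2, 142/15, 729/77, 5245/554, 47934/5063, 101113/10680

Using the convergent recurrence p_i = a_i*p_{i-1} + p_{i-2}, q_i = a_i*q_{i-1} + q_{i-2} with p_{-2}=0, p_{-1}=1, q_{-2}=1, q_{-1}=0:
  i=0: a_0=9, p_0 = 9*1 + 0 = 9, q_0 = 9*0 + 1 = 1.
  i=1: a_1=2, p_1 = 2*9 + 1 = 19, q_1 = 2*1 + 0 = 2.
  i=2: a_2=7, p_2 = 7*19 + 9 = 142, q_2 = 7*2 + 1 = 15.
  i=3: a_3=5, p_3 = 5*142 + 19 = 729, q_3 = 5*15 + 2 = 77.
  i=4: a_4=7, p_4 = 7*729 + 142 = 5245, q_4 = 7*77 + 15 = 554.
  i=5: a_5=9, p_5 = 9*5245 + 729 = 47934, q_5 = 9*554 + 77 = 5063.
  i=6: a_6=2, p_6 = 2*47934 + 5245 = 101113, q_6 = 2*5063 + 554 = 10680.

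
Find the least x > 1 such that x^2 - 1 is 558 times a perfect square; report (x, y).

(x, y) = (7937, 336)

First expand sqrt(558) as a continued fraction. With x_i = (sqrt(558) + m_i)/d_i and (m_0, d_0) = (0, 1): a_0 = floor(sqrt(558)) = 23, since 23^2 = 529 <= 558 < 576 = 24^2.
Iterate m_{i+1} = d_i*a_i - m_i, d_{i+1} = (558 - m_{i+1}^2)/d_i, a_{i+1} = floor((a_0 + m_{i+1})/d_{i+1}):
  m_1 = 1*23 - 0 = 23, d_1 = (558 - 23^2)/1 = 29/1 = 29, a_1 = floor((23 + 23)/29) = 1.
  m_2 = 29*1 - 23 = 6, d_2 = (558 - 6^2)/29 = 522/29 = 18, a_2 = floor((23 + 6)/18) = 1.
  m_3 = 18*1 - 6 = 12, d_3 = (558 - 12^2)/18 = 414/18 = 23, a_3 = floor((23 + 12)/23) = 1.
  m_4 = 23*1 - 12 = 11, d_4 = (558 - 11^2)/23 = 437/23 = 19, a_4 = floor((23 + 11)/19) = 1.
  m_5 = 19*1 - 11 = 8, d_5 = (558 - 8^2)/19 = 494/19 = 26, a_5 = floor((23 + 8)/26) = 1.
  m_6 = 26*1 - 8 = 18, d_6 = (558 - 18^2)/26 = 234/26 = 9, a_6 = floor((23 + 18)/9) = 4.
  m_7 = 9*4 - 18 = 18, d_7 = (558 - 18^2)/9 = 234/9 = 26, a_7 = floor((23 + 18)/26) = 1.
  m_8 = 26*1 - 18 = 8, d_8 = (558 - 8^2)/26 = 494/26 = 19, a_8 = floor((23 + 8)/19) = 1.
  m_9 = 19*1 - 8 = 11, d_9 = (558 - 11^2)/19 = 437/19 = 23, a_9 = floor((23 + 11)/23) = 1.
  m_10 = 23*1 - 11 = 12, d_10 = (558 - 12^2)/23 = 414/23 = 18, a_10 = floor((23 + 12)/18) = 1.
  m_11 = 18*1 - 12 = 6, d_11 = (558 - 6^2)/18 = 522/18 = 29, a_11 = floor((23 + 6)/29) = 1.
  m_12 = 29*1 - 6 = 23, d_12 = (558 - 23^2)/29 = 29/29 = 1, a_12 = floor((23 + 23)/1) = 46.
  m_13 = 1*46 - 23 = 23, d_13 = (558 - 23^2)/1 = 29/1 = 29: (m_13, d_13) = (m_1, d_1) = (23, 29), so from here the quotients repeat a_1, ..., a_12; the period length is 12.
So sqrt(558) = [23; (1, 1, 1, 1, 1, 4, 1, 1, 1, 1, 1, 46)] with period length k = 12.
k is even, so the fundamental solution of x^2 - 558y^2 = 1 is (p_{k-1}, q_{k-1}) = (p_11, q_11); compute convergents through index 11.
Convergents (p_i = a_i*p_{i-1} + p_{i-2}, q_i = a_i*q_{i-1} + q_{i-2} with p_{-2}=0, p_{-1}=1, q_{-2}=1, q_{-1}=0):
  i=0: a_0=23, p_0 = 23*1 + 0 = 23, q_0 = 23*0 + 1 = 1.
  i=1: a_1=1, p_1 = 1*23 + 1 = 24, q_1 = 1*1 + 0 = 1.
  i=2: a_2=1, p_2 = 1*24 + 23 = 47, q_2 = 1*1 + 1 = 2.
  i=3: a_3=1, p_3 = 1*47 + 24 = 71, q_3 = 1*2 + 1 = 3.
  i=4: a_4=1, p_4 = 1*71 + 47 = 118, q_4 = 1*3 + 2 = 5.
  i=5: a_5=1, p_5 = 1*118 + 71 = 189, q_5 = 1*5 + 3 = 8.
  i=6: a_6=4, p_6 = 4*189 + 118 = 874, q_6 = 4*8 + 5 = 37.
  i=7: a_7=1, p_7 = 1*874 + 189 = 1063, q_7 = 1*37 + 8 = 45.
  i=8: a_8=1, p_8 = 1*1063 + 874 = 1937, q_8 = 1*45 + 37 = 82.
  i=9: a_9=1, p_9 = 1*1937 + 1063 = 3000, q_9 = 1*82 + 45 = 127.
  i=10: a_10=1, p_10 = 1*3000 + 1937 = 4937, q_10 = 1*127 + 82 = 209.
  i=11: a_11=1, p_11 = 1*4937 + 3000 = 7937, q_11 = 1*209 + 127 = 336.
Check: 7937^2 - 558*336^2 = 62995969 - 62995968 = 1, so (x, y) = (7937, 336) solves the equation, and by the theorem it is the least positive solution.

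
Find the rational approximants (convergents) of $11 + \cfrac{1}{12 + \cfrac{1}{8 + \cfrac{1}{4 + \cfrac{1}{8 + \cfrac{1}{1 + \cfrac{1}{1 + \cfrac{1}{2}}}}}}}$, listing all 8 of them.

11/1, 133/12, 1075/97, 4433/400, 36539/3297, 40972/3697, 77511/6994, 195994/17685

Using the convergent recurrence p_i = a_i*p_{i-1} + p_{i-2}, q_i = a_i*q_{i-1} + q_{i-2} with p_{-2}=0, p_{-1}=1, q_{-2}=1, q_{-1}=0:
  i=0: a_0=11, p_0 = 11*1 + 0 = 11, q_0 = 11*0 + 1 = 1.
  i=1: a_1=12, p_1 = 12*11 + 1 = 133, q_1 = 12*1 + 0 = 12.
  i=2: a_2=8, p_2 = 8*133 + 11 = 1075, q_2 = 8*12 + 1 = 97.
  i=3: a_3=4, p_3 = 4*1075 + 133 = 4433, q_3 = 4*97 + 12 = 400.
  i=4: a_4=8, p_4 = 8*4433 + 1075 = 36539, q_4 = 8*400 + 97 = 3297.
  i=5: a_5=1, p_5 = 1*36539 + 4433 = 40972, q_5 = 1*3297 + 400 = 3697.
  i=6: a_6=1, p_6 = 1*40972 + 36539 = 77511, q_6 = 1*3697 + 3297 = 6994.
  i=7: a_7=2, p_7 = 2*77511 + 40972 = 195994, q_7 = 2*6994 + 3697 = 17685.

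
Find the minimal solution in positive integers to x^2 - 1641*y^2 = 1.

(x, y) = (4375, 108)

First expand sqrt(1641) as a continued fraction. With x_i = (sqrt(1641) + m_i)/d_i and (m_0, d_0) = (0, 1): a_0 = floor(sqrt(1641)) = 40, since 40^2 = 1600 <= 1641 < 1681 = 41^2.
Iterate m_{i+1} = d_i*a_i - m_i, d_{i+1} = (1641 - m_{i+1}^2)/d_i, a_{i+1} = floor((a_0 + m_{i+1})/d_{i+1}):
  m_1 = 1*40 - 0 = 40, d_1 = (1641 - 40^2)/1 = 41/1 = 41, a_1 = floor((40 + 40)/41) = 1.
  m_2 = 41*1 - 40 = 1, d_2 = (1641 - 1^2)/41 = 1640/41 = 40, a_2 = floor((40 + 1)/40) = 1.
  m_3 = 40*1 - 1 = 39, d_3 = (1641 - 39^2)/40 = 120/40 = 3, a_3 = floor((40 + 39)/3) = 26.
  m_4 = 3*26 - 39 = 39, d_4 = (1641 - 39^2)/3 = 120/3 = 40, a_4 = floor((40 + 39)/40) = 1.
  m_5 = 40*1 - 39 = 1, d_5 = (1641 - 1^2)/40 = 1640/40 = 41, a_5 = floor((40 + 1)/41) = 1.
  m_6 = 41*1 - 1 = 40, d_6 = (1641 - 40^2)/41 = 41/41 = 1, a_6 = floor((40 + 40)/1) = 80.
  m_7 = 1*80 - 40 = 40, d_7 = (1641 - 40^2)/1 = 41/1 = 41: (m_7, d_7) = (m_1, d_1) = (40, 41), so from here the quotients repeat a_1, ..., a_6; the period length is 6.
So sqrt(1641) = [40; (1, 1, 26, 1, 1, 80)] with period length k = 6.
k is even, so the fundamental solution of x^2 - 1641y^2 = 1 is (p_{k-1}, q_{k-1}) = (p_5, q_5); compute convergents through index 5.
Convergents (p_i = a_i*p_{i-1} + p_{i-2}, q_i = a_i*q_{i-1} + q_{i-2} with p_{-2}=0, p_{-1}=1, q_{-2}=1, q_{-1}=0):
  i=0: a_0=40, p_0 = 40*1 + 0 = 40, q_0 = 40*0 + 1 = 1.
  i=1: a_1=1, p_1 = 1*40 + 1 = 41, q_1 = 1*1 + 0 = 1.
  i=2: a_2=1, p_2 = 1*41 + 40 = 81, q_2 = 1*1 + 1 = 2.
  i=3: a_3=26, p_3 = 26*81 + 41 = 2147, q_3 = 26*2 + 1 = 53.
  i=4: a_4=1, p_4 = 1*2147 + 81 = 2228, q_4 = 1*53 + 2 = 55.
  i=5: a_5=1, p_5 = 1*2228 + 2147 = 4375, q_5 = 1*55 + 53 = 108.
Check: 4375^2 - 1641*108^2 = 19140625 - 19140624 = 1, so (x, y) = (4375, 108) solves the equation, and by the theorem it is the least positive solution.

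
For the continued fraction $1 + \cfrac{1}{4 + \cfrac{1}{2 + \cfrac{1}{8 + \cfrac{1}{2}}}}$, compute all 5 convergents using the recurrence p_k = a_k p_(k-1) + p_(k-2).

Using the convergent recurrence p_i = a_i*p_{i-1} + p_{i-2}, q_i = a_i*q_{i-1} + q_{i-2} with p_{-2}=0, p_{-1}=1, q_{-2}=1, q_{-1}=0:
  i=0: a_0=1, p_0 = 1*1 + 0 = 1, q_0 = 1*0 + 1 = 1.
  i=1: a_1=4, p_1 = 4*1 + 1 = 5, q_1 = 4*1 + 0 = 4.
  i=2: a_2=2, p_2 = 2*5 + 1 = 11, q_2 = 2*4 + 1 = 9.
  i=3: a_3=8, p_3 = 8*11 + 5 = 93, q_3 = 8*9 + 4 = 76.
  i=4: a_4=2, p_4 = 2*93 + 11 = 197, q_4 = 2*76 + 9 = 161.

1/1, 5/4, 11/9, 93/76, 197/161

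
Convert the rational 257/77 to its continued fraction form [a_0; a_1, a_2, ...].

Run the Euclidean algorithm on 257 and 77; the successive quotients are the partial quotients a_0, a_1, ... (each step inverts the fractional part left over by the previous one):
  257 = 3*77 + 26, so a_0 = 3.
  77 = 2*26 + 25, so a_1 = 2.
  26 = 1*25 + 1, so a_2 = 1.
  25 = 25*1 + 0, so a_3 = 25.
The remainder reaches 0 after 4 divisions, so the expansion has 4 partial quotients, read off in order.

[3; 2, 1, 25]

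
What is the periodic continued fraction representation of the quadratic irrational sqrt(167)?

Write x_i = (sqrt(167) + m_i)/d_i with (m_0, d_0) = (0, 1). a_0 = floor(sqrt(167)) = 12, since 12^2 = 144 <= 167 < 169 = 13^2.
Iterate m_{i+1} = d_i*a_i - m_i, d_{i+1} = (167 - m_{i+1}^2)/d_i, a_{i+1} = floor((a_0 + m_{i+1})/d_{i+1}):
  m_1 = 1*12 - 0 = 12, d_1 = (167 - 12^2)/1 = 23/1 = 23, a_1 = floor((12 + 12)/23) = 1.
  m_2 = 23*1 - 12 = 11, d_2 = (167 - 11^2)/23 = 46/23 = 2, a_2 = floor((12 + 11)/2) = 11.
  m_3 = 2*11 - 11 = 11, d_3 = (167 - 11^2)/2 = 46/2 = 23, a_3 = floor((12 + 11)/23) = 1.
  m_4 = 23*1 - 11 = 12, d_4 = (167 - 12^2)/23 = 23/23 = 1, a_4 = floor((12 + 12)/1) = 24.
  m_5 = 1*24 - 12 = 12, d_5 = (167 - 12^2)/1 = 23/1 = 23: (m_5, d_5) = (m_1, d_1) = (12, 23), so from here the quotients repeat a_1, ..., a_4; the period length is 4.
Hence the expansion of sqrt(167) is a_0 = 12 followed by the repeating block 1, 11, 1, 24 (period 4).

[12; (1, 11, 1, 24)]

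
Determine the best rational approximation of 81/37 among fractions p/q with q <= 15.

Expand x = 81/37 as a continued fraction with the Euclidean algorithm:
  81 = 2*37 + 7, so a_0 = 2.
  37 = 5*7 + 2, so a_1 = 5.
  7 = 3*2 + 1, so a_2 = 3.
  2 = 2*1 + 0, so a_3 = 2.
so x = [2; 5, 3, 2].
Convergents (p_i = a_i*p_{i-1} + p_{i-2}, q_i = a_i*q_{i-1} + q_{i-2} with p_{-2}=0, p_{-1}=1, q_{-2}=1, q_{-1}=0), until the denominator exceeds 15:
  i=0: a_0=2, p_0 = 2*1 + 0 = 2, q_0 = 2*0 + 1 = 1.
  i=1: a_1=5, p_1 = 5*2 + 1 = 11, q_1 = 5*1 + 0 = 5.
  i=2: a_2=3, p_2 = 3*11 + 2 = 35, q_2 = 3*5 + 1 = 16.
q_2 = 16 > 15, so the last convergent with denominator <= 15 is p_1/q_1 = 11/5.
The closest fraction with denominator <= 15 is either p_1/q_1 or the intermediate fraction (k*p_1 + p_0)/(k*q_1 + q_0) with the largest k >= 1 whose denominator stays <= 15; these approach x as k grows, and every other convergent or intermediate fraction in range is farther away.
Largest k: floor((15 - q_0)/q_1) = floor((15 - 1)/5) = 2.
That gives (2*11 + 2)/(2*5 + 1) = 24/11.
Compare the errors: |x - 11/5| = |81*5 - 11*37|/(37*5) = 2/185, and |x - 24/11| = |81*11 - 24*37|/(37*11) = 3/407.
Cross-multiplying, 3*185 = 555 < 814 = 2*407, so 3/407 is smaller: the intermediate fraction 24/11 is closer to x than 11/5.

24/11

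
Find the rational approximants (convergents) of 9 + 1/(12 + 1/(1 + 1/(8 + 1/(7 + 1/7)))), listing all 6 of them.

Using the convergent recurrence p_i = a_i*p_{i-1} + p_{i-2}, q_i = a_i*q_{i-1} + q_{i-2} with p_{-2}=0, p_{-1}=1, q_{-2}=1, q_{-1}=0:
  i=0: a_0=9, p_0 = 9*1 + 0 = 9, q_0 = 9*0 + 1 = 1.
  i=1: a_1=12, p_1 = 12*9 + 1 = 109, q_1 = 12*1 + 0 = 12.
  i=2: a_2=1, p_2 = 1*109 + 9 = 118, q_2 = 1*12 + 1 = 13.
  i=3: a_3=8, p_3 = 8*118 + 109 = 1053, q_3 = 8*13 + 12 = 116.
  i=4: a_4=7, p_4 = 7*1053 + 118 = 7489, q_4 = 7*116 + 13 = 825.
  i=5: a_5=7, p_5 = 7*7489 + 1053 = 53476, q_5 = 7*825 + 116 = 5891.

9/1, 109/12, 118/13, 1053/116, 7489/825, 53476/5891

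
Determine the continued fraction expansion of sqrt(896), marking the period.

[29; (1, 13, 1, 58)]

Write x_i = (sqrt(896) + m_i)/d_i with (m_0, d_0) = (0, 1). a_0 = floor(sqrt(896)) = 29, since 29^2 = 841 <= 896 < 900 = 30^2.
Iterate m_{i+1} = d_i*a_i - m_i, d_{i+1} = (896 - m_{i+1}^2)/d_i, a_{i+1} = floor((a_0 + m_{i+1})/d_{i+1}):
  m_1 = 1*29 - 0 = 29, d_1 = (896 - 29^2)/1 = 55/1 = 55, a_1 = floor((29 + 29)/55) = 1.
  m_2 = 55*1 - 29 = 26, d_2 = (896 - 26^2)/55 = 220/55 = 4, a_2 = floor((29 + 26)/4) = 13.
  m_3 = 4*13 - 26 = 26, d_3 = (896 - 26^2)/4 = 220/4 = 55, a_3 = floor((29 + 26)/55) = 1.
  m_4 = 55*1 - 26 = 29, d_4 = (896 - 29^2)/55 = 55/55 = 1, a_4 = floor((29 + 29)/1) = 58.
  m_5 = 1*58 - 29 = 29, d_5 = (896 - 29^2)/1 = 55/1 = 55: (m_5, d_5) = (m_1, d_1) = (29, 55), so from here the quotients repeat a_1, ..., a_4; the period length is 4.
Hence the expansion of sqrt(896) is a_0 = 29 followed by the repeating block 1, 13, 1, 58 (period 4).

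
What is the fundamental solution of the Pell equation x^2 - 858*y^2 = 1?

First expand sqrt(858) as a continued fraction. With x_i = (sqrt(858) + m_i)/d_i and (m_0, d_0) = (0, 1): a_0 = floor(sqrt(858)) = 29, since 29^2 = 841 <= 858 < 900 = 30^2.
Iterate m_{i+1} = d_i*a_i - m_i, d_{i+1} = (858 - m_{i+1}^2)/d_i, a_{i+1} = floor((a_0 + m_{i+1})/d_{i+1}):
  m_1 = 1*29 - 0 = 29, d_1 = (858 - 29^2)/1 = 17/1 = 17, a_1 = floor((29 + 29)/17) = 3.
  m_2 = 17*3 - 29 = 22, d_2 = (858 - 22^2)/17 = 374/17 = 22, a_2 = floor((29 + 22)/22) = 2.
  m_3 = 22*2 - 22 = 22, d_3 = (858 - 22^2)/22 = 374/22 = 17, a_3 = floor((29 + 22)/17) = 3.
  m_4 = 17*3 - 22 = 29, d_4 = (858 - 29^2)/17 = 17/17 = 1, a_4 = floor((29 + 29)/1) = 58.
  m_5 = 1*58 - 29 = 29, d_5 = (858 - 29^2)/1 = 17/1 = 17: (m_5, d_5) = (m_1, d_1) = (29, 17), so from here the quotients repeat a_1, ..., a_4; the period length is 4.
So sqrt(858) = [29; (3, 2, 3, 58)] with period length k = 4.
k is even, so the fundamental solution of x^2 - 858y^2 = 1 is (p_{k-1}, q_{k-1}) = (p_3, q_3); compute convergents through index 3.
Convergents (p_i = a_i*p_{i-1} + p_{i-2}, q_i = a_i*q_{i-1} + q_{i-2} with p_{-2}=0, p_{-1}=1, q_{-2}=1, q_{-1}=0):
  i=0: a_0=29, p_0 = 29*1 + 0 = 29, q_0 = 29*0 + 1 = 1.
  i=1: a_1=3, p_1 = 3*29 + 1 = 88, q_1 = 3*1 + 0 = 3.
  i=2: a_2=2, p_2 = 2*88 + 29 = 205, q_2 = 2*3 + 1 = 7.
  i=3: a_3=3, p_3 = 3*205 + 88 = 703, q_3 = 3*7 + 3 = 24.
Check: 703^2 - 858*24^2 = 494209 - 494208 = 1, so (x, y) = (703, 24) solves the equation, and by the theorem it is the least positive solution.

(x, y) = (703, 24)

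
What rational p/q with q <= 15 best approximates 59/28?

Expand x = 59/28 as a continued fraction with the Euclidean algorithm:
  59 = 2*28 + 3, so a_0 = 2.
  28 = 9*3 + 1, so a_1 = 9.
  3 = 3*1 + 0, so a_2 = 3.
so x = [2; 9, 3].
Convergents (p_i = a_i*p_{i-1} + p_{i-2}, q_i = a_i*q_{i-1} + q_{i-2} with p_{-2}=0, p_{-1}=1, q_{-2}=1, q_{-1}=0), until the denominator exceeds 15:
  i=0: a_0=2, p_0 = 2*1 + 0 = 2, q_0 = 2*0 + 1 = 1.
  i=1: a_1=9, p_1 = 9*2 + 1 = 19, q_1 = 9*1 + 0 = 9.
  i=2: a_2=3, p_2 = 3*19 + 2 = 59, q_2 = 3*9 + 1 = 28.
q_2 = 28 > 15, so the last convergent with denominator <= 15 is p_1/q_1 = 19/9.
The closest fraction with denominator <= 15 is either p_1/q_1 or the intermediate fraction (k*p_1 + p_0)/(k*q_1 + q_0) with the largest k >= 1 whose denominator stays <= 15; these approach x as k grows, and every other convergent or intermediate fraction in range is farther away.
Largest k: floor((15 - q_0)/q_1) = floor((15 - 1)/9) = 1.
That gives (1*19 + 2)/(1*9 + 1) = 21/10.
Compare the errors: |x - 19/9| = |59*9 - 19*28|/(28*9) = 1/252, and |x - 21/10| = |59*10 - 21*28|/(28*10) = 2/280.
Cross-multiplying, 1*280 = 280 < 504 = 2*252, so 1/252 is smaller: the convergent 19/9 is closer to x than 21/10.

19/9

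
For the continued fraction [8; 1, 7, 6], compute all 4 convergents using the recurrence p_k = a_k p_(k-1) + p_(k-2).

Using the convergent recurrence p_i = a_i*p_{i-1} + p_{i-2}, q_i = a_i*q_{i-1} + q_{i-2} with p_{-2}=0, p_{-1}=1, q_{-2}=1, q_{-1}=0:
  i=0: a_0=8, p_0 = 8*1 + 0 = 8, q_0 = 8*0 + 1 = 1.
  i=1: a_1=1, p_1 = 1*8 + 1 = 9, q_1 = 1*1 + 0 = 1.
  i=2: a_2=7, p_2 = 7*9 + 8 = 71, q_2 = 7*1 + 1 = 8.
  i=3: a_3=6, p_3 = 6*71 + 9 = 435, q_3 = 6*8 + 1 = 49.

8/1, 9/1, 71/8, 435/49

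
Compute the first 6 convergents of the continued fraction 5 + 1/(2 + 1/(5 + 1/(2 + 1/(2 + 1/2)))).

5/1, 11/2, 60/11, 131/24, 322/59, 775/142

Using the convergent recurrence p_i = a_i*p_{i-1} + p_{i-2}, q_i = a_i*q_{i-1} + q_{i-2} with p_{-2}=0, p_{-1}=1, q_{-2}=1, q_{-1}=0:
  i=0: a_0=5, p_0 = 5*1 + 0 = 5, q_0 = 5*0 + 1 = 1.
  i=1: a_1=2, p_1 = 2*5 + 1 = 11, q_1 = 2*1 + 0 = 2.
  i=2: a_2=5, p_2 = 5*11 + 5 = 60, q_2 = 5*2 + 1 = 11.
  i=3: a_3=2, p_3 = 2*60 + 11 = 131, q_3 = 2*11 + 2 = 24.
  i=4: a_4=2, p_4 = 2*131 + 60 = 322, q_4 = 2*24 + 11 = 59.
  i=5: a_5=2, p_5 = 2*322 + 131 = 775, q_5 = 2*59 + 24 = 142.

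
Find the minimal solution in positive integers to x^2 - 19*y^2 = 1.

(x, y) = (170, 39)

First expand sqrt(19) as a continued fraction. With x_i = (sqrt(19) + m_i)/d_i and (m_0, d_0) = (0, 1): a_0 = floor(sqrt(19)) = 4, since 4^2 = 16 <= 19 < 25 = 5^2.
Iterate m_{i+1} = d_i*a_i - m_i, d_{i+1} = (19 - m_{i+1}^2)/d_i, a_{i+1} = floor((a_0 + m_{i+1})/d_{i+1}):
  m_1 = 1*4 - 0 = 4, d_1 = (19 - 4^2)/1 = 3/1 = 3, a_1 = floor((4 + 4)/3) = 2.
  m_2 = 3*2 - 4 = 2, d_2 = (19 - 2^2)/3 = 15/3 = 5, a_2 = floor((4 + 2)/5) = 1.
  m_3 = 5*1 - 2 = 3, d_3 = (19 - 3^2)/5 = 10/5 = 2, a_3 = floor((4 + 3)/2) = 3.
  m_4 = 2*3 - 3 = 3, d_4 = (19 - 3^2)/2 = 10/2 = 5, a_4 = floor((4 + 3)/5) = 1.
  m_5 = 5*1 - 3 = 2, d_5 = (19 - 2^2)/5 = 15/5 = 3, a_5 = floor((4 + 2)/3) = 2.
  m_6 = 3*2 - 2 = 4, d_6 = (19 - 4^2)/3 = 3/3 = 1, a_6 = floor((4 + 4)/1) = 8.
  m_7 = 1*8 - 4 = 4, d_7 = (19 - 4^2)/1 = 3/1 = 3: (m_7, d_7) = (m_1, d_1) = (4, 3), so from here the quotients repeat a_1, ..., a_6; the period length is 6.
So sqrt(19) = [4; (2, 1, 3, 1, 2, 8)] with period length k = 6.
k is even, so the fundamental solution of x^2 - 19y^2 = 1 is (p_{k-1}, q_{k-1}) = (p_5, q_5); compute convergents through index 5.
Convergents (p_i = a_i*p_{i-1} + p_{i-2}, q_i = a_i*q_{i-1} + q_{i-2} with p_{-2}=0, p_{-1}=1, q_{-2}=1, q_{-1}=0):
  i=0: a_0=4, p_0 = 4*1 + 0 = 4, q_0 = 4*0 + 1 = 1.
  i=1: a_1=2, p_1 = 2*4 + 1 = 9, q_1 = 2*1 + 0 = 2.
  i=2: a_2=1, p_2 = 1*9 + 4 = 13, q_2 = 1*2 + 1 = 3.
  i=3: a_3=3, p_3 = 3*13 + 9 = 48, q_3 = 3*3 + 2 = 11.
  i=4: a_4=1, p_4 = 1*48 + 13 = 61, q_4 = 1*11 + 3 = 14.
  i=5: a_5=2, p_5 = 2*61 + 48 = 170, q_5 = 2*14 + 11 = 39.
Check: 170^2 - 19*39^2 = 28900 - 28899 = 1, so (x, y) = (170, 39) solves the equation, and by the theorem it is the least positive solution.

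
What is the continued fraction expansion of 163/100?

[1; 1, 1, 1, 2, 2, 1, 3]

Run the Euclidean algorithm on 163 and 100; the successive quotients are the partial quotients a_0, a_1, ... (each step inverts the fractional part left over by the previous one):
  163 = 1*100 + 63, so a_0 = 1.
  100 = 1*63 + 37, so a_1 = 1.
  63 = 1*37 + 26, so a_2 = 1.
  37 = 1*26 + 11, so a_3 = 1.
  26 = 2*11 + 4, so a_4 = 2.
  11 = 2*4 + 3, so a_5 = 2.
  4 = 1*3 + 1, so a_6 = 1.
  3 = 3*1 + 0, so a_7 = 3.
The remainder reaches 0 after 8 divisions, so the expansion has 8 partial quotients, read off in order.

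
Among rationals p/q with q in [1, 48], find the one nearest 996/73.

Expand x = 996/73 as a continued fraction with the Euclidean algorithm:
  996 = 13*73 + 47, so a_0 = 13.
  73 = 1*47 + 26, so a_1 = 1.
  47 = 1*26 + 21, so a_2 = 1.
  26 = 1*21 + 5, so a_3 = 1.
  21 = 4*5 + 1, so a_4 = 4.
  5 = 5*1 + 0, so a_5 = 5.
so x = [13; 1, 1, 1, 4, 5].
Convergents (p_i = a_i*p_{i-1} + p_{i-2}, q_i = a_i*q_{i-1} + q_{i-2} with p_{-2}=0, p_{-1}=1, q_{-2}=1, q_{-1}=0), until the denominator exceeds 48:
  i=0: a_0=13, p_0 = 13*1 + 0 = 13, q_0 = 13*0 + 1 = 1.
  i=1: a_1=1, p_1 = 1*13 + 1 = 14, q_1 = 1*1 + 0 = 1.
  i=2: a_2=1, p_2 = 1*14 + 13 = 27, q_2 = 1*1 + 1 = 2.
  i=3: a_3=1, p_3 = 1*27 + 14 = 41, q_3 = 1*2 + 1 = 3.
  i=4: a_4=4, p_4 = 4*41 + 27 = 191, q_4 = 4*3 + 2 = 14.
  i=5: a_5=5, p_5 = 5*191 + 41 = 996, q_5 = 5*14 + 3 = 73.
q_5 = 73 > 48, so the last convergent with denominator <= 48 is p_4/q_4 = 191/14.
The closest fraction with denominator <= 48 is either p_4/q_4 or the intermediate fraction (k*p_4 + p_3)/(k*q_4 + q_3) with the largest k >= 1 whose denominator stays <= 48; these approach x as k grows, and every other convergent or intermediate fraction in range is farther away.
Largest k: floor((48 - q_3)/q_4) = floor((48 - 3)/14) = 3.
That gives (3*191 + 41)/(3*14 + 3) = 614/45.
Compare the errors: |x - 191/14| = |996*14 - 191*73|/(73*14) = 1/1022, and |x - 614/45| = |996*45 - 614*73|/(73*45) = 2/3285.
Cross-multiplying, 2*1022 = 2044 < 3285 = 1*3285, so 2/3285 is smaller: the intermediate fraction 614/45 is closer to x than 191/14.

614/45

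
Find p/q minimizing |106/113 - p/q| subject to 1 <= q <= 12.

Expand x = 106/113 as a continued fraction with the Euclidean algorithm:
  106 = 0*113 + 106, so a_0 = 0.
  113 = 1*106 + 7, so a_1 = 1.
  106 = 15*7 + 1, so a_2 = 15.
  7 = 7*1 + 0, so a_3 = 7.
so x = [0; 1, 15, 7].
Convergents (p_i = a_i*p_{i-1} + p_{i-2}, q_i = a_i*q_{i-1} + q_{i-2} with p_{-2}=0, p_{-1}=1, q_{-2}=1, q_{-1}=0), until the denominator exceeds 12:
  i=0: a_0=0, p_0 = 0*1 + 0 = 0, q_0 = 0*0 + 1 = 1.
  i=1: a_1=1, p_1 = 1*0 + 1 = 1, q_1 = 1*1 + 0 = 1.
  i=2: a_2=15, p_2 = 15*1 + 0 = 15, q_2 = 15*1 + 1 = 16.
q_2 = 16 > 12, so the last convergent with denominator <= 12 is p_1/q_1 = 1/1.
The closest fraction with denominator <= 12 is either p_1/q_1 or the intermediate fraction (k*p_1 + p_0)/(k*q_1 + q_0) with the largest k >= 1 whose denominator stays <= 12; these approach x as k grows, and every other convergent or intermediate fraction in range is farther away.
Largest k: floor((12 - q_0)/q_1) = floor((12 - 1)/1) = 11.
That gives (11*1 + 0)/(11*1 + 1) = 11/12.
Compare the errors: |x - 1/1| = |106*1 - 1*113|/(113*1) = 7/113, and |x - 11/12| = |106*12 - 11*113|/(113*12) = 29/1356.
Cross-multiplying, 29*113 = 3277 < 9492 = 7*1356, so 29/1356 is smaller: the intermediate fraction 11/12 is closer to x than 1/1.

11/12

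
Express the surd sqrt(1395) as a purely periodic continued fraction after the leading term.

Write x_i = (sqrt(1395) + m_i)/d_i with (m_0, d_0) = (0, 1). a_0 = floor(sqrt(1395)) = 37, since 37^2 = 1369 <= 1395 < 1444 = 38^2.
Iterate m_{i+1} = d_i*a_i - m_i, d_{i+1} = (1395 - m_{i+1}^2)/d_i, a_{i+1} = floor((a_0 + m_{i+1})/d_{i+1}):
  m_1 = 1*37 - 0 = 37, d_1 = (1395 - 37^2)/1 = 26/1 = 26, a_1 = floor((37 + 37)/26) = 2.
  m_2 = 26*2 - 37 = 15, d_2 = (1395 - 15^2)/26 = 1170/26 = 45, a_2 = floor((37 + 15)/45) = 1.
  m_3 = 45*1 - 15 = 30, d_3 = (1395 - 30^2)/45 = 495/45 = 11, a_3 = floor((37 + 30)/11) = 6.
  m_4 = 11*6 - 30 = 36, d_4 = (1395 - 36^2)/11 = 99/11 = 9, a_4 = floor((37 + 36)/9) = 8.
  m_5 = 9*8 - 36 = 36, d_5 = (1395 - 36^2)/9 = 99/9 = 11, a_5 = floor((37 + 36)/11) = 6.
  m_6 = 11*6 - 36 = 30, d_6 = (1395 - 30^2)/11 = 495/11 = 45, a_6 = floor((37 + 30)/45) = 1.
  m_7 = 45*1 - 30 = 15, d_7 = (1395 - 15^2)/45 = 1170/45 = 26, a_7 = floor((37 + 15)/26) = 2.
  m_8 = 26*2 - 15 = 37, d_8 = (1395 - 37^2)/26 = 26/26 = 1, a_8 = floor((37 + 37)/1) = 74.
  m_9 = 1*74 - 37 = 37, d_9 = (1395 - 37^2)/1 = 26/1 = 26: (m_9, d_9) = (m_1, d_1) = (37, 26), so from here the quotients repeat a_1, ..., a_8; the period length is 8.
Hence the expansion of sqrt(1395) is a_0 = 37 followed by the repeating block 2, 1, 6, 8, 6, 1, 2, 74 (period 8).

[37; (2, 1, 6, 8, 6, 1, 2, 74)]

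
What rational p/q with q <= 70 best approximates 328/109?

Expand x = 328/109 as a continued fraction with the Euclidean algorithm:
  328 = 3*109 + 1, so a_0 = 3.
  109 = 109*1 + 0, so a_1 = 109.
so x = [3; 109].
Convergents (p_i = a_i*p_{i-1} + p_{i-2}, q_i = a_i*q_{i-1} + q_{i-2} with p_{-2}=0, p_{-1}=1, q_{-2}=1, q_{-1}=0), until the denominator exceeds 70:
  i=0: a_0=3, p_0 = 3*1 + 0 = 3, q_0 = 3*0 + 1 = 1.
  i=1: a_1=109, p_1 = 109*3 + 1 = 328, q_1 = 109*1 + 0 = 109.
q_1 = 109 > 70, so the last convergent with denominator <= 70 is p_0/q_0 = 3/1.
The closest fraction with denominator <= 70 is either p_0/q_0 or the intermediate fraction (k*p_0 + p_{-1})/(k*q_0 + q_{-1}) with the largest k >= 1 whose denominator stays <= 70; these approach x as k grows, and every other convergent or intermediate fraction in range is farther away.
Largest k: floor((70 - q_{-1})/q_0) = floor((70 - 0)/1) = 70 (using the seeds p_{-1} = 1, q_{-1} = 0).
That gives (70*3 + 1)/(70*1 + 0) = 211/70.
Compare the errors: |x - 3/1| = |328*1 - 3*109|/(109*1) = 1/109, and |x - 211/70| = |328*70 - 211*109|/(109*70) = 39/7630.
Cross-multiplying, 39*109 = 4251 < 7630 = 1*7630, so 39/7630 is smaller: the intermediate fraction 211/70 is closer to x than 3/1.

211/70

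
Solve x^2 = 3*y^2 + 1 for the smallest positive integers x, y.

(x, y) = (2, 1)

First expand sqrt(3) as a continued fraction. With x_i = (sqrt(3) + m_i)/d_i and (m_0, d_0) = (0, 1): a_0 = floor(sqrt(3)) = 1, since 1^2 = 1 <= 3 < 4 = 2^2.
Iterate m_{i+1} = d_i*a_i - m_i, d_{i+1} = (3 - m_{i+1}^2)/d_i, a_{i+1} = floor((a_0 + m_{i+1})/d_{i+1}):
  m_1 = 1*1 - 0 = 1, d_1 = (3 - 1^2)/1 = 2/1 = 2, a_1 = floor((1 + 1)/2) = 1.
  m_2 = 2*1 - 1 = 1, d_2 = (3 - 1^2)/2 = 2/2 = 1, a_2 = floor((1 + 1)/1) = 2.
  m_3 = 1*2 - 1 = 1, d_3 = (3 - 1^2)/1 = 2/1 = 2: (m_3, d_3) = (m_1, d_1) = (1, 2), so from here the quotients repeat a_1, a_2; the period length is 2.
So sqrt(3) = [1; (1, 2)] with period length k = 2.
k is even, so the fundamental solution of x^2 - 3y^2 = 1 is (p_{k-1}, q_{k-1}) = (p_1, q_1); compute convergents through index 1.
Convergents (p_i = a_i*p_{i-1} + p_{i-2}, q_i = a_i*q_{i-1} + q_{i-2} with p_{-2}=0, p_{-1}=1, q_{-2}=1, q_{-1}=0):
  i=0: a_0=1, p_0 = 1*1 + 0 = 1, q_0 = 1*0 + 1 = 1.
  i=1: a_1=1, p_1 = 1*1 + 1 = 2, q_1 = 1*1 + 0 = 1.
Check: 2^2 - 3*1^2 = 4 - 3 = 1, so (x, y) = (2, 1) solves the equation, and by the theorem it is the least positive solution.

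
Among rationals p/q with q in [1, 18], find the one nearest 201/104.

29/15

Expand x = 201/104 as a continued fraction with the Euclidean algorithm:
  201 = 1*104 + 97, so a_0 = 1.
  104 = 1*97 + 7, so a_1 = 1.
  97 = 13*7 + 6, so a_2 = 13.
  7 = 1*6 + 1, so a_3 = 1.
  6 = 6*1 + 0, so a_4 = 6.
so x = [1; 1, 13, 1, 6].
Convergents (p_i = a_i*p_{i-1} + p_{i-2}, q_i = a_i*q_{i-1} + q_{i-2} with p_{-2}=0, p_{-1}=1, q_{-2}=1, q_{-1}=0), until the denominator exceeds 18:
  i=0: a_0=1, p_0 = 1*1 + 0 = 1, q_0 = 1*0 + 1 = 1.
  i=1: a_1=1, p_1 = 1*1 + 1 = 2, q_1 = 1*1 + 0 = 1.
  i=2: a_2=13, p_2 = 13*2 + 1 = 27, q_2 = 13*1 + 1 = 14.
  i=3: a_3=1, p_3 = 1*27 + 2 = 29, q_3 = 1*14 + 1 = 15.
  i=4: a_4=6, p_4 = 6*29 + 27 = 201, q_4 = 6*15 + 14 = 104.
q_4 = 104 > 18, so the last convergent with denominator <= 18 is p_3/q_3 = 29/15.
The closest fraction with denominator <= 18 is either p_3/q_3 or the intermediate fraction (k*p_3 + p_2)/(k*q_3 + q_2) with the largest k >= 1 whose denominator stays <= 18; these approach x as k grows, and every other convergent or intermediate fraction in range is farther away.
Largest k: floor((18 - q_2)/q_3) = floor((18 - 14)/15) = 0.
Since k = 0, no intermediate fraction beyond p_3/q_3 has denominator <= 18, so the convergent 29/15 is the closest (its error is |201*15 - 29*104|/(104*15) = 1/1560).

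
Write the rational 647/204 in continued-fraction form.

Run the Euclidean algorithm on 647 and 204; the successive quotients are the partial quotients a_0, a_1, ... (each step inverts the fractional part left over by the previous one):
  647 = 3*204 + 35, so a_0 = 3.
  204 = 5*35 + 29, so a_1 = 5.
  35 = 1*29 + 6, so a_2 = 1.
  29 = 4*6 + 5, so a_3 = 4.
  6 = 1*5 + 1, so a_4 = 1.
  5 = 5*1 + 0, so a_5 = 5.
The remainder reaches 0 after 6 divisions, so the expansion has 6 partial quotients, read off in order.

[3; 5, 1, 4, 1, 5]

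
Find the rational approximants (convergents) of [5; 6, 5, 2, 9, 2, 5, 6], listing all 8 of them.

Using the convergent recurrence p_i = a_i*p_{i-1} + p_{i-2}, q_i = a_i*q_{i-1} + q_{i-2} with p_{-2}=0, p_{-1}=1, q_{-2}=1, q_{-1}=0:
  i=0: a_0=5, p_0 = 5*1 + 0 = 5, q_0 = 5*0 + 1 = 1.
  i=1: a_1=6, p_1 = 6*5 + 1 = 31, q_1 = 6*1 + 0 = 6.
  i=2: a_2=5, p_2 = 5*31 + 5 = 160, q_2 = 5*6 + 1 = 31.
  i=3: a_3=2, p_3 = 2*160 + 31 = 351, q_3 = 2*31 + 6 = 68.
  i=4: a_4=9, p_4 = 9*351 + 160 = 3319, q_4 = 9*68 + 31 = 643.
  i=5: a_5=2, p_5 = 2*3319 + 351 = 6989, q_5 = 2*643 + 68 = 1354.
  i=6: a_6=5, p_6 = 5*6989 + 3319 = 38264, q_6 = 5*1354 + 643 = 7413.
  i=7: a_7=6, p_7 = 6*38264 + 6989 = 236573, q_7 = 6*7413 + 1354 = 45832.

5/1, 31/6, 160/31, 351/68, 3319/643, 6989/1354, 38264/7413, 236573/45832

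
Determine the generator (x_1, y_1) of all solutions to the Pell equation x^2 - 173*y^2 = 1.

First expand sqrt(173) as a continued fraction. With x_i = (sqrt(173) + m_i)/d_i and (m_0, d_0) = (0, 1): a_0 = floor(sqrt(173)) = 13, since 13^2 = 169 <= 173 < 196 = 14^2.
Iterate m_{i+1} = d_i*a_i - m_i, d_{i+1} = (173 - m_{i+1}^2)/d_i, a_{i+1} = floor((a_0 + m_{i+1})/d_{i+1}):
  m_1 = 1*13 - 0 = 13, d_1 = (173 - 13^2)/1 = 4/1 = 4, a_1 = floor((13 + 13)/4) = 6.
  m_2 = 4*6 - 13 = 11, d_2 = (173 - 11^2)/4 = 52/4 = 13, a_2 = floor((13 + 11)/13) = 1.
  m_3 = 13*1 - 11 = 2, d_3 = (173 - 2^2)/13 = 169/13 = 13, a_3 = floor((13 + 2)/13) = 1.
  m_4 = 13*1 - 2 = 11, d_4 = (173 - 11^2)/13 = 52/13 = 4, a_4 = floor((13 + 11)/4) = 6.
  m_5 = 4*6 - 11 = 13, d_5 = (173 - 13^2)/4 = 4/4 = 1, a_5 = floor((13 + 13)/1) = 26.
  m_6 = 1*26 - 13 = 13, d_6 = (173 - 13^2)/1 = 4/1 = 4: (m_6, d_6) = (m_1, d_1) = (13, 4), so from here the quotients repeat a_1, ..., a_5; the period length is 5.
So sqrt(173) = [13; (6, 1, 1, 6, 26)] with period length k = 5.
k is odd, so (p_{k-1}, q_{k-1}) only solves x^2 - 173y^2 = -1 and the fundamental solution of x^2 - 173y^2 = 1 is (p_{2k-1}, q_{2k-1}) = (p_9, q_9); compute convergents through index 9, running through the period twice.
Convergents (p_i = a_i*p_{i-1} + p_{i-2}, q_i = a_i*q_{i-1} + q_{i-2} with p_{-2}=0, p_{-1}=1, q_{-2}=1, q_{-1}=0):
  i=0: a_0=13, p_0 = 13*1 + 0 = 13, q_0 = 13*0 + 1 = 1.
  i=1: a_1=6, p_1 = 6*13 + 1 = 79, q_1 = 6*1 + 0 = 6.
  i=2: a_2=1, p_2 = 1*79 + 13 = 92, q_2 = 1*6 + 1 = 7.
  i=3: a_3=1, p_3 = 1*92 + 79 = 171, q_3 = 1*7 + 6 = 13.
  i=4: a_4=6, p_4 = 6*171 + 92 = 1118, q_4 = 6*13 + 7 = 85.
  i=5: a_5=26, p_5 = 26*1118 + 171 = 29239, q_5 = 26*85 + 13 = 2223.
  i=6: a_6=6, p_6 = 6*29239 + 1118 = 176552, q_6 = 6*2223 + 85 = 13423.
  i=7: a_7=1, p_7 = 1*176552 + 29239 = 205791, q_7 = 1*13423 + 2223 = 15646.
  i=8: a_8=1, p_8 = 1*205791 + 176552 = 382343, q_8 = 1*15646 + 13423 = 29069.
  i=9: a_9=6, p_9 = 6*382343 + 205791 = 2499849, q_9 = 6*29069 + 15646 = 190060.
Indeed p_4^2 - 173*q_4^2 = 1249924 - 1249925 = -1, not +1.
Check: 2499849^2 - 173*190060^2 = 6249245022801 - 6249245022800 = 1, so (x, y) = (2499849, 190060) solves the equation, and by the theorem it is the least positive solution.

(x, y) = (2499849, 190060)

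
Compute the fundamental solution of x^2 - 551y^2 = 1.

(x, y) = (8380, 357)

First expand sqrt(551) as a continued fraction. With x_i = (sqrt(551) + m_i)/d_i and (m_0, d_0) = (0, 1): a_0 = floor(sqrt(551)) = 23, since 23^2 = 529 <= 551 < 576 = 24^2.
Iterate m_{i+1} = d_i*a_i - m_i, d_{i+1} = (551 - m_{i+1}^2)/d_i, a_{i+1} = floor((a_0 + m_{i+1})/d_{i+1}):
  m_1 = 1*23 - 0 = 23, d_1 = (551 - 23^2)/1 = 22/1 = 22, a_1 = floor((23 + 23)/22) = 2.
  m_2 = 22*2 - 23 = 21, d_2 = (551 - 21^2)/22 = 110/22 = 5, a_2 = floor((23 + 21)/5) = 8.
  m_3 = 5*8 - 21 = 19, d_3 = (551 - 19^2)/5 = 190/5 = 38, a_3 = floor((23 + 19)/38) = 1.
  m_4 = 38*1 - 19 = 19, d_4 = (551 - 19^2)/38 = 190/38 = 5, a_4 = floor((23 + 19)/5) = 8.
  m_5 = 5*8 - 19 = 21, d_5 = (551 - 21^2)/5 = 110/5 = 22, a_5 = floor((23 + 21)/22) = 2.
  m_6 = 22*2 - 21 = 23, d_6 = (551 - 23^2)/22 = 22/22 = 1, a_6 = floor((23 + 23)/1) = 46.
  m_7 = 1*46 - 23 = 23, d_7 = (551 - 23^2)/1 = 22/1 = 22: (m_7, d_7) = (m_1, d_1) = (23, 22), so from here the quotients repeat a_1, ..., a_6; the period length is 6.
So sqrt(551) = [23; (2, 8, 1, 8, 2, 46)] with period length k = 6.
k is even, so the fundamental solution of x^2 - 551y^2 = 1 is (p_{k-1}, q_{k-1}) = (p_5, q_5); compute convergents through index 5.
Convergents (p_i = a_i*p_{i-1} + p_{i-2}, q_i = a_i*q_{i-1} + q_{i-2} with p_{-2}=0, p_{-1}=1, q_{-2}=1, q_{-1}=0):
  i=0: a_0=23, p_0 = 23*1 + 0 = 23, q_0 = 23*0 + 1 = 1.
  i=1: a_1=2, p_1 = 2*23 + 1 = 47, q_1 = 2*1 + 0 = 2.
  i=2: a_2=8, p_2 = 8*47 + 23 = 399, q_2 = 8*2 + 1 = 17.
  i=3: a_3=1, p_3 = 1*399 + 47 = 446, q_3 = 1*17 + 2 = 19.
  i=4: a_4=8, p_4 = 8*446 + 399 = 3967, q_4 = 8*19 + 17 = 169.
  i=5: a_5=2, p_5 = 2*3967 + 446 = 8380, q_5 = 2*169 + 19 = 357.
Check: 8380^2 - 551*357^2 = 70224400 - 70224399 = 1, so (x, y) = (8380, 357) solves the equation, and by the theorem it is the least positive solution.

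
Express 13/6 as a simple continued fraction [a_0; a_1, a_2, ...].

[2; 6]

Run the Euclidean algorithm on 13 and 6; the successive quotients are the partial quotients a_0, a_1, ... (each step inverts the fractional part left over by the previous one):
  13 = 2*6 + 1, so a_0 = 2.
  6 = 6*1 + 0, so a_1 = 6.
The remainder reaches 0 after 2 divisions, so the expansion has 2 partial quotients, read off in order.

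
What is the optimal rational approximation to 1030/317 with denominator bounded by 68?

13/4

Expand x = 1030/317 as a continued fraction with the Euclidean algorithm:
  1030 = 3*317 + 79, so a_0 = 3.
  317 = 4*79 + 1, so a_1 = 4.
  79 = 79*1 + 0, so a_2 = 79.
so x = [3; 4, 79].
Convergents (p_i = a_i*p_{i-1} + p_{i-2}, q_i = a_i*q_{i-1} + q_{i-2} with p_{-2}=0, p_{-1}=1, q_{-2}=1, q_{-1}=0), until the denominator exceeds 68:
  i=0: a_0=3, p_0 = 3*1 + 0 = 3, q_0 = 3*0 + 1 = 1.
  i=1: a_1=4, p_1 = 4*3 + 1 = 13, q_1 = 4*1 + 0 = 4.
  i=2: a_2=79, p_2 = 79*13 + 3 = 1030, q_2 = 79*4 + 1 = 317.
q_2 = 317 > 68, so the last convergent with denominator <= 68 is p_1/q_1 = 13/4.
The closest fraction with denominator <= 68 is either p_1/q_1 or the intermediate fraction (k*p_1 + p_0)/(k*q_1 + q_0) with the largest k >= 1 whose denominator stays <= 68; these approach x as k grows, and every other convergent or intermediate fraction in range is farther away.
Largest k: floor((68 - q_0)/q_1) = floor((68 - 1)/4) = 16.
That gives (16*13 + 3)/(16*4 + 1) = 211/65.
Compare the errors: |x - 13/4| = |1030*4 - 13*317|/(317*4) = 1/1268, and |x - 211/65| = |1030*65 - 211*317|/(317*65) = 63/20605.
Cross-multiplying, 1*20605 = 20605 < 79884 = 63*1268, so 1/1268 is smaller: the convergent 13/4 is closer to x than 211/65.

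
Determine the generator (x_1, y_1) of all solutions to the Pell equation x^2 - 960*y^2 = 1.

(x, y) = (31, 1)

First expand sqrt(960) as a continued fraction. With x_i = (sqrt(960) + m_i)/d_i and (m_0, d_0) = (0, 1): a_0 = floor(sqrt(960)) = 30, since 30^2 = 900 <= 960 < 961 = 31^2.
Iterate m_{i+1} = d_i*a_i - m_i, d_{i+1} = (960 - m_{i+1}^2)/d_i, a_{i+1} = floor((a_0 + m_{i+1})/d_{i+1}):
  m_1 = 1*30 - 0 = 30, d_1 = (960 - 30^2)/1 = 60/1 = 60, a_1 = floor((30 + 30)/60) = 1.
  m_2 = 60*1 - 30 = 30, d_2 = (960 - 30^2)/60 = 60/60 = 1, a_2 = floor((30 + 30)/1) = 60.
  m_3 = 1*60 - 30 = 30, d_3 = (960 - 30^2)/1 = 60/1 = 60: (m_3, d_3) = (m_1, d_1) = (30, 60), so from here the quotients repeat a_1, a_2; the period length is 2.
So sqrt(960) = [30; (1, 60)] with period length k = 2.
k is even, so the fundamental solution of x^2 - 960y^2 = 1 is (p_{k-1}, q_{k-1}) = (p_1, q_1); compute convergents through index 1.
Convergents (p_i = a_i*p_{i-1} + p_{i-2}, q_i = a_i*q_{i-1} + q_{i-2} with p_{-2}=0, p_{-1}=1, q_{-2}=1, q_{-1}=0):
  i=0: a_0=30, p_0 = 30*1 + 0 = 30, q_0 = 30*0 + 1 = 1.
  i=1: a_1=1, p_1 = 1*30 + 1 = 31, q_1 = 1*1 + 0 = 1.
Check: 31^2 - 960*1^2 = 961 - 960 = 1, so (x, y) = (31, 1) solves the equation, and by the theorem it is the least positive solution.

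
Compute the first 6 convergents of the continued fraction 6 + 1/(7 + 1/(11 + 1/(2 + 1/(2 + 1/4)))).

6/1, 43/7, 479/78, 1001/163, 2481/404, 10925/1779

Using the convergent recurrence p_i = a_i*p_{i-1} + p_{i-2}, q_i = a_i*q_{i-1} + q_{i-2} with p_{-2}=0, p_{-1}=1, q_{-2}=1, q_{-1}=0:
  i=0: a_0=6, p_0 = 6*1 + 0 = 6, q_0 = 6*0 + 1 = 1.
  i=1: a_1=7, p_1 = 7*6 + 1 = 43, q_1 = 7*1 + 0 = 7.
  i=2: a_2=11, p_2 = 11*43 + 6 = 479, q_2 = 11*7 + 1 = 78.
  i=3: a_3=2, p_3 = 2*479 + 43 = 1001, q_3 = 2*78 + 7 = 163.
  i=4: a_4=2, p_4 = 2*1001 + 479 = 2481, q_4 = 2*163 + 78 = 404.
  i=5: a_5=4, p_5 = 4*2481 + 1001 = 10925, q_5 = 4*404 + 163 = 1779.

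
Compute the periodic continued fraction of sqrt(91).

Write x_i = (sqrt(91) + m_i)/d_i with (m_0, d_0) = (0, 1). a_0 = floor(sqrt(91)) = 9, since 9^2 = 81 <= 91 < 100 = 10^2.
Iterate m_{i+1} = d_i*a_i - m_i, d_{i+1} = (91 - m_{i+1}^2)/d_i, a_{i+1} = floor((a_0 + m_{i+1})/d_{i+1}):
  m_1 = 1*9 - 0 = 9, d_1 = (91 - 9^2)/1 = 10/1 = 10, a_1 = floor((9 + 9)/10) = 1.
  m_2 = 10*1 - 9 = 1, d_2 = (91 - 1^2)/10 = 90/10 = 9, a_2 = floor((9 + 1)/9) = 1.
  m_3 = 9*1 - 1 = 8, d_3 = (91 - 8^2)/9 = 27/9 = 3, a_3 = floor((9 + 8)/3) = 5.
  m_4 = 3*5 - 8 = 7, d_4 = (91 - 7^2)/3 = 42/3 = 14, a_4 = floor((9 + 7)/14) = 1.
  m_5 = 14*1 - 7 = 7, d_5 = (91 - 7^2)/14 = 42/14 = 3, a_5 = floor((9 + 7)/3) = 5.
  m_6 = 3*5 - 7 = 8, d_6 = (91 - 8^2)/3 = 27/3 = 9, a_6 = floor((9 + 8)/9) = 1.
  m_7 = 9*1 - 8 = 1, d_7 = (91 - 1^2)/9 = 90/9 = 10, a_7 = floor((9 + 1)/10) = 1.
  m_8 = 10*1 - 1 = 9, d_8 = (91 - 9^2)/10 = 10/10 = 1, a_8 = floor((9 + 9)/1) = 18.
  m_9 = 1*18 - 9 = 9, d_9 = (91 - 9^2)/1 = 10/1 = 10: (m_9, d_9) = (m_1, d_1) = (9, 10), so from here the quotients repeat a_1, ..., a_8; the period length is 8.
Hence the expansion of sqrt(91) is a_0 = 9 followed by the repeating block 1, 1, 5, 1, 5, 1, 1, 18 (period 8).

[9; (1, 1, 5, 1, 5, 1, 1, 18)]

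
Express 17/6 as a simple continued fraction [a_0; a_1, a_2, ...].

[2; 1, 5]

Run the Euclidean algorithm on 17 and 6; the successive quotients are the partial quotients a_0, a_1, ... (each step inverts the fractional part left over by the previous one):
  17 = 2*6 + 5, so a_0 = 2.
  6 = 1*5 + 1, so a_1 = 1.
  5 = 5*1 + 0, so a_2 = 5.
The remainder reaches 0 after 3 divisions, so the expansion has 3 partial quotients, read off in order.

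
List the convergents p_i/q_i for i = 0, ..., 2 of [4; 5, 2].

4/1, 21/5, 46/11

Using the convergent recurrence p_i = a_i*p_{i-1} + p_{i-2}, q_i = a_i*q_{i-1} + q_{i-2} with p_{-2}=0, p_{-1}=1, q_{-2}=1, q_{-1}=0:
  i=0: a_0=4, p_0 = 4*1 + 0 = 4, q_0 = 4*0 + 1 = 1.
  i=1: a_1=5, p_1 = 5*4 + 1 = 21, q_1 = 5*1 + 0 = 5.
  i=2: a_2=2, p_2 = 2*21 + 4 = 46, q_2 = 2*5 + 1 = 11.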